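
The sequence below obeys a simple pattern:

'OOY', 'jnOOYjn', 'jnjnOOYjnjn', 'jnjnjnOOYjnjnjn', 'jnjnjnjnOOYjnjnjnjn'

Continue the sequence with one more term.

s(k+1) = jn·s(k)·jn, so each term gains jn as a prefix and jn as a suffix.
One more step from jnjnjnjnOOYjnjnjnjn gives the answer.

jnjnjnjnjnOOYjnjnjnjnjn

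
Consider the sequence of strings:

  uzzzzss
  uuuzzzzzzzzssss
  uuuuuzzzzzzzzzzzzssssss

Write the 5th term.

uuuuuuuuuzzzzzzzzzzzzzzzzzzzzssssssssss

Each string has the form u^{2n-1} z^{4n} s^{2n} (n = 1, 2, …).
Setting n = 5 gives 9, 20, 10 characters in each block.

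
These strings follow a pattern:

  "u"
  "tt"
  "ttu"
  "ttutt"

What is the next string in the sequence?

Each term (from the third on) is the previous term followed by the one before it: term 3 = tt·u = ttu.
Continuing: ttutt · ttu gives term 5.

ttuttttu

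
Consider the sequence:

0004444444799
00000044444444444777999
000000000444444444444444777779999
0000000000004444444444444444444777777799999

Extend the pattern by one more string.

00000000000000044444444444444444444444777777777999999

Term n consists of 3n 0's, followed by 4n+3 4's, followed by 2n-1 7's, followed by n+1 9's (n = 1, 2, …).
Setting n = 5 gives 15, 23, 9, 6 characters in each block.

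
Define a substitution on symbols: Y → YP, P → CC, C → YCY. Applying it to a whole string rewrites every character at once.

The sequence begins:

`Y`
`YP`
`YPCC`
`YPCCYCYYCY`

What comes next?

Apply φ to YPCCYCYYCY symbol by symbol: Y→YP, P→CC, C→YCY, C→YCY, Y→YP, C→YCY, Y→YP, Y→YP, C→YCY, Y→YP; joined: YP CC YCY YCY YP YCY YP YP YCY YP.

YPCCYCYYCYYPYCYYPYPYCYYP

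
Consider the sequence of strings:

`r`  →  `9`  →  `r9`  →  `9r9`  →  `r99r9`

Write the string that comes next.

Each term (from the third on) is the two preceding terms concatenated in order: term 3 = r·9 = r9.
Continuing: 9r9 · r99r9 gives term 6.

9r9r99r9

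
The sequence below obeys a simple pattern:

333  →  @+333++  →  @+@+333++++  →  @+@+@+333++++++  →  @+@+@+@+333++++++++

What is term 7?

Each term wraps the previous one in @+ on the left and ++ on the right.
From @+@+@+@+333++++++++, 2 further steps: @+@+@+@+333++++++++ → @+@+@+@+@+333++++++++++ → (answer).

@+@+@+@+@+@+333++++++++++++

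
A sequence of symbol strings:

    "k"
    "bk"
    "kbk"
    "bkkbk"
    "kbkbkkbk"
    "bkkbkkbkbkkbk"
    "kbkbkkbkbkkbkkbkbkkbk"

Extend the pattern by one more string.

bkkbkkbkbkkbkkbkbkkbkbkkbkkbkbkkbk

Each term (from the third on) is the two preceding terms concatenated in order: term 3 = k·bk = kbk.
Continuing: bkkbkkbkbkkbk · kbkbkkbkbkkbkkbkbkkbk gives term 8.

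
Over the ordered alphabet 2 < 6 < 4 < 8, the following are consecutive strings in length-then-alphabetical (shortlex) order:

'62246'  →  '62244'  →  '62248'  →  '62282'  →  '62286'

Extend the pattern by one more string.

The successor of 62286 increments the rightmost position that isn't already 8 and resets every position after it to 2.

62284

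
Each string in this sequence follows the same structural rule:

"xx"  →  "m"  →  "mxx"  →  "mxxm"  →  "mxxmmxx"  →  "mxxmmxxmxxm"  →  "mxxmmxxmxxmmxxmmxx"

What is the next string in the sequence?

This is a Fibonacci-style word recurrence s(k) = s(k−1)·s(k−2): e.g. m·xx = mxx.
The next term joins mxxmmxxmxxmmxxmmxx and mxxmmxxmxxm.

mxxmmxxmxxmmxxmmxxmxxmmxxmxxm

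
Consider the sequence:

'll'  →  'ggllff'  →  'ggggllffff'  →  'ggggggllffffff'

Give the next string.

s(k+1) = gg·s(k)·ff, so each term gains gg as a prefix and ff as a suffix.
One more step from ggggggllffffff gives the answer.

ggggggggllffffffff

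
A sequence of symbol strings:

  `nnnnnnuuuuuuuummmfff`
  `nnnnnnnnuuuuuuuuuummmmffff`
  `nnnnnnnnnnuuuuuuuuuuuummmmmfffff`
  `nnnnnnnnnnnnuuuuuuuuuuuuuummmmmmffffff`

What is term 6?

nnnnnnnnnnnnnnnnuuuuuuuuuuuuuuuuuummmmmmmmffffffff

Each string has the form n^{2n} u^{2n+2} m^{n} f^{n}, where the shown terms are n = 3, 4, 5, 6.
At n = 8 the blocks have lengths 16, 18, 8, 8.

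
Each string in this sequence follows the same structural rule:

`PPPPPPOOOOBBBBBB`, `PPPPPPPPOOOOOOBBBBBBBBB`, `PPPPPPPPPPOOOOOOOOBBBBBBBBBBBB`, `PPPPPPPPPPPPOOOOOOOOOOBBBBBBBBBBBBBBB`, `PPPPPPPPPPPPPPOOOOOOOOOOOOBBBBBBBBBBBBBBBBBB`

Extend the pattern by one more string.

The n-th term is 2n+2 P's then 2n O's then 3n B's, where the shown terms are n = 2, 3, 4, 5, 6.
Setting n = 7 gives 16, 14, 21 characters in each block.

PPPPPPPPPPPPPPPPOOOOOOOOOOOOOOBBBBBBBBBBBBBBBBBBBBB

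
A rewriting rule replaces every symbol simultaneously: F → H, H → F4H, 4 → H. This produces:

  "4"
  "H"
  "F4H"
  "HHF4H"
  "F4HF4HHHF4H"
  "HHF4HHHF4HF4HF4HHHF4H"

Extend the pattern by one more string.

Rewriting the 21 symbols of HHF4HHHF4HF4HF4HHHF4H one by one yields F4H F4H H H F4H F4H F4H H H F4H H H F4H H H F4H F4H F4H H H F4H; concatenated:

F4HF4HHHF4HF4HF4HHHF4HHHF4HHHF4HF4HF4HHHF4H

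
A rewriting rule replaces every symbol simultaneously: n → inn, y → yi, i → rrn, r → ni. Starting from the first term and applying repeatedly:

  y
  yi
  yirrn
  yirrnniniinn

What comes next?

Apply φ to yirrnniniinn symbol by symbol: y→yi, i→rrn, r→ni, r→ni, n→inn, n→inn, i→rrn, n→inn, i→rrn, i→rrn, n→inn, n→inn; joined: yi rrn ni ni inn inn rrn inn rrn rrn inn inn.

yirrnniniinninnrrninnrrnrrninninn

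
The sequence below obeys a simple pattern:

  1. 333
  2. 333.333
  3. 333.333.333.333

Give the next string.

Every step duplicates the string with '.' between the halves.
Doubling 333.333.333.333 with '.' between the halves:

333.333.333.333.333.333.333.333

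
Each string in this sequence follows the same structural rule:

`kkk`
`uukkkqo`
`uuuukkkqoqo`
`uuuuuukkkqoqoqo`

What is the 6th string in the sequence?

Every step adds uu to the front and qo to the end of the previous string.
From uuuuuukkkqoqoqo, 2 further steps: uuuuuukkkqoqoqo → uuuuuuuukkkqoqoqoqo → (answer).

uuuuuuuuuukkkqoqoqoqoqo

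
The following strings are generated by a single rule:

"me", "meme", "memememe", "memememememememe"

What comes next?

memememememememememememememememe

Each string is two copies of the previous one concatenated.
One more doubling of memememememememe gives the answer.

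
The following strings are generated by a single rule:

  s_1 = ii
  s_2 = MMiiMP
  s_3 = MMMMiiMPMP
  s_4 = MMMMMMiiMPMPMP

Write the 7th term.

Every step adds MM to the front and MP to the end of the previous string.
From MMMMMMiiMPMPMP, 3 further steps: MMMMMMiiMPMPMP → MMMMMMMMiiMPMPMPMP → MMMMMMMMMMiiMPMPMPMPMP → (answer).

MMMMMMMMMMMMiiMPMPMPMPMPMP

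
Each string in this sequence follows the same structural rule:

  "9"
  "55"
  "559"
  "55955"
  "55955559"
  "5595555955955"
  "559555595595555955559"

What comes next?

Each term (from the third on) is the previous term followed by the one before it: term 3 = 55·9 = 559.
Continuing: 559555595595555955559 · 5595555955955 gives term 8.

5595555955955559555595595555955955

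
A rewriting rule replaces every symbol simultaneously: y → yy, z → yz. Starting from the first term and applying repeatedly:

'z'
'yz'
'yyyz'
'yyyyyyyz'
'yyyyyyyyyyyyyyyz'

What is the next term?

yyyyyyyyyyyyyyyyyyyyyyyyyyyyyyyz

Applying the rule to each of the 16 symbols of yyyyyyyyyyyyyyyz gives the pieces yy yy yy yy yy yy yy yy yy yy yy yy yy yy yy yz, which concatenate to the answer.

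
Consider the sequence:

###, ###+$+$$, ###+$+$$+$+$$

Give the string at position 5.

###+$+$$+$+$$+$+$$+$+$$

Each term is the previous one with +$+$$ appended.
From ###+$+$$+$+$$, 2 further steps: ###+$+$$+$+$$ → ###+$+$$+$+$$+$+$$ → (answer).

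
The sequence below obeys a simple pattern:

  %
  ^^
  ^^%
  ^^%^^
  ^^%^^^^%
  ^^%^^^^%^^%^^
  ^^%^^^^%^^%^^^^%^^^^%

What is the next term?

^^%^^^^%^^%^^^^%^^^^%^^%^^^^%^^%^^

This is a Fibonacci-style word recurrence s(k) = s(k−1)·s(k−2): e.g. ^^·% = ^^%.
The next term joins ^^%^^^^%^^%^^^^%^^^^% and ^^%^^^^%^^%^^.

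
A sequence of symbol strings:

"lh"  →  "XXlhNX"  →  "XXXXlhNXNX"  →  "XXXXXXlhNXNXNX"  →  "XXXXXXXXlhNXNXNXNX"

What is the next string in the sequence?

Each term wraps the previous one in XX on the left and NX on the right.
Applying this once more to XXXXXXXXlhNXNXNXNX:

XXXXXXXXXXlhNXNXNXNXNX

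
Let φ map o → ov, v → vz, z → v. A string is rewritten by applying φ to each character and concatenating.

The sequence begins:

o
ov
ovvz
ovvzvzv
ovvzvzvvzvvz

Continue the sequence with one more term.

ovvzvzvvzvvzvzvvzvzv

Apply φ to ovvzvzvvzvvz symbol by symbol: o→ov, v→vz, v→vz, z→v, v→vz, z→v, v→vz, v→vz, z→v, v→vz, v→vz, z→v; joined: ov vz vz v vz v vz vz v vz vz v.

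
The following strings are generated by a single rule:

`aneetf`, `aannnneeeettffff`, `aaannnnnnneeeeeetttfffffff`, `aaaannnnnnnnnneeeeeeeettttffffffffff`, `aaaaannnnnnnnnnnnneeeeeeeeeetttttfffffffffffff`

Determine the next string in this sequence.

aaaaaannnnnnnnnnnnnnnneeeeeeeeeeeettttttffffffffffffffff

The n-th term is n a's then 3n-2 n's then 2n e's then n t's then 3n-2 f's (n = 1, 2, …).
For the next term, n = 6, so the run lengths are 6, 16, 12, 6, 16.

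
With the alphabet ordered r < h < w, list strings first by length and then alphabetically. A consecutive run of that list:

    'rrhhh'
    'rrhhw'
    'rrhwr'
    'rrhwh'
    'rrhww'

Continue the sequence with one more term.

rrwrr

Find the rightmost character of rrhww below w, bump it to the next letter, and reset everything to its right to r.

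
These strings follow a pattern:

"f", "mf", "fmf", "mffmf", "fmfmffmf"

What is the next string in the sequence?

Each term (from the third on) is the two preceding terms concatenated in order: term 3 = f·mf = fmf.
Continuing: mffmf · fmfmffmf gives term 6.

mffmffmfmffmf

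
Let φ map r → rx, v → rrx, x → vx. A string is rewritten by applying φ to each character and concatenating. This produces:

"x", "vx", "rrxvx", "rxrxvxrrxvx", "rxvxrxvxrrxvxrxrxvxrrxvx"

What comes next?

rxvxrrxvxrxvxrrxvxrxrxvxrrxvxrxvxrxvxrrxvxrxrxvxrrxvx

Replace each of the 24 characters of rxvxrxvxrrxvxrxrxvxrrxvx in place — rx vx rrx vx rx vx rrx vx rx rx vx rrx vx rx vx rx vx rrx vx rx rx vx rrx vx — and concatenate.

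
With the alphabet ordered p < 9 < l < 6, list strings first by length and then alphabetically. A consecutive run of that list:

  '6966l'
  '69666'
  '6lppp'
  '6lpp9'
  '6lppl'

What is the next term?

6lpp6

The successor of 6lppl increments the rightmost position that isn't already 6 and resets every position after it to p.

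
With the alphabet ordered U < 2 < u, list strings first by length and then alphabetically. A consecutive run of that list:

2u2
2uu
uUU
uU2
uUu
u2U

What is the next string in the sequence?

The successor of u2U increments the rightmost position that isn't already u and resets every position after it to U.

u22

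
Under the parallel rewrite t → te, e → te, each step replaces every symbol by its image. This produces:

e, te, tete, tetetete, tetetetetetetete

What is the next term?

tetetetetetetetetetetetetetetete

Applying the rule to each of the 16 symbols of tetetetetetetete gives the pieces te te te te te te te te te te te te te te te te, which concatenate to the answer.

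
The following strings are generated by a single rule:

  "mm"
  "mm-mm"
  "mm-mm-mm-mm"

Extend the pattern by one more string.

Each string is two copies of the previous one joined by '-'.
Doubling mm-mm-mm-mm with '-' between the halves:

mm-mm-mm-mm-mm-mm-mm-mm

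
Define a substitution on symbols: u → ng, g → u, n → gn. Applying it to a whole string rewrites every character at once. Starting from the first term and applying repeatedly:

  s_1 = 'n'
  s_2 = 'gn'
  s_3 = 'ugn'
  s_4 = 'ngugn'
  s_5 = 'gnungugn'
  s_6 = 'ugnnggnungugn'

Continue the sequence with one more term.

ngugngnuugnnggnungugn

φ(ugnnggnungugn) expands symbol-by-symbol to ng u gn gn u u gn ng gn u ng u gn; joining the 13 pieces gives the next term.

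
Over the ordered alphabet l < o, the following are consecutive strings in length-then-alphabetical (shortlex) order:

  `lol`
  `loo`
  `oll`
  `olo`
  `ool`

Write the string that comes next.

Treat ool as a base-2 numeral over the given alphabet and add one, carrying through any trailing o's.

ooo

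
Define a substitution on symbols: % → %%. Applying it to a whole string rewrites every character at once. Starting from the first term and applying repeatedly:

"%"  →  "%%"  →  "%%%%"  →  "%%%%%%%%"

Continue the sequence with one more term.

Rewriting each symbol of %%%%%%%%: %→%%, %→%%, %→%%, %→%%, %→%%, %→%%, %→%%, %→%%, which concatenates to %% %% %% %% %% %% %% %%.

%%%%%%%%%%%%%%%%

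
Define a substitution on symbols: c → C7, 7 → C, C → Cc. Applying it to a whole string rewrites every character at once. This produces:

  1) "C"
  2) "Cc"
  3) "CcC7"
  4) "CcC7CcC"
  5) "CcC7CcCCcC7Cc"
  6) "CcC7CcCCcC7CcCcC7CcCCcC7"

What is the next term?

φ(CcC7CcCCcC7CcCcC7CcCCcC7) expands symbol-by-symbol to Cc C7 Cc C Cc C7 Cc Cc C7 Cc C Cc C7 Cc C7 Cc C Cc C7 Cc Cc C7 Cc C; joining the 24 pieces gives the next term.

CcC7CcCCcC7CcCcC7CcCCcC7CcC7CcCCcC7CcCcC7CcC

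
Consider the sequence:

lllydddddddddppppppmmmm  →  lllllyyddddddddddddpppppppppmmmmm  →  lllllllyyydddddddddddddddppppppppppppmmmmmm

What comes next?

lllllllllyyyyddddddddddddddddddpppppppppppppppmmmmmmm

Each string has the form l^{2n-1} y^{n-1} d^{3n+3} p^{3n} m^{n+2}, where the shown terms are n = 2, 3, 4.
Setting n = 5 gives 9, 4, 18, 15, 7 characters in each block.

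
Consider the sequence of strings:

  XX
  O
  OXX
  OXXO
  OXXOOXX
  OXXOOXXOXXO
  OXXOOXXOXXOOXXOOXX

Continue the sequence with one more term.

OXXOOXXOXXOOXXOOXXOXXOOXXOXXO

Each term (from the third on) is the previous term followed by the one before it: term 3 = O·XX = OXX.
Continuing: OXXOOXXOXXOOXXOOXX · OXXOOXXOXXO gives term 8.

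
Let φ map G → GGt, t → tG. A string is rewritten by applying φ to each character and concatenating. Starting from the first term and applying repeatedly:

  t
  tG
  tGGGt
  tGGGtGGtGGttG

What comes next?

Rewriting the 13 symbols of tGGGtGGtGGttG one by one yields tG GGt GGt GGt tG GGt GGt tG GGt GGt tG tG GGt; concatenated:

tGGGtGGtGGttGGGtGGttGGGtGGttGtGGGt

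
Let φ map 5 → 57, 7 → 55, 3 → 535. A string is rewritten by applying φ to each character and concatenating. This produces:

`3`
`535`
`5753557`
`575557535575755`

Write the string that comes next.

5755575757555753557575557555757

Replace each of the 15 characters of 575557535575755 in place — 57 55 57 57 57 55 57 535 57 57 55 57 55 57 57 — and concatenate.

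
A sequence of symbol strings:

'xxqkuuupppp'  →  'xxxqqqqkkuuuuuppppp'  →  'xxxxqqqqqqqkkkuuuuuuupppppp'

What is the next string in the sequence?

xxxxxqqqqqqqqqqkkkkuuuuuuuuuppppppp

Reading off run lengths: x runs 2, 3, 4; q runs 1, 4, 7; k runs 1, 2, 3; u runs 3, 5, 7; p runs 4, 5, 6 — each is linear in n (n = 1, 2, …).
Setting n = 4 gives 5, 10, 4, 9, 7 characters in each block.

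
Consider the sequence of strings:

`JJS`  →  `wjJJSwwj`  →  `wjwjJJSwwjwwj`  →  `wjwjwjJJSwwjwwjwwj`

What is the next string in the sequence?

wjwjwjwjJJSwwjwwjwwjwwj

Every step adds wj to the front and wwj to the end of the previous string.
So the next term is wj·wjwjwjJJSwwjwwjwwj·wwj.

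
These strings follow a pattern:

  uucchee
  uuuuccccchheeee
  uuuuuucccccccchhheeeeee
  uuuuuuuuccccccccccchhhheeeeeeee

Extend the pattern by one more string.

uuuuuuuuuucccccccccccccchhhhheeeeeeeeee

The n-th term is 2n u's then 3n-1 c's then n h's then 2n e's (n = 1, 2, …).
For the next term, n = 5, so the run lengths are 10, 14, 5, 10.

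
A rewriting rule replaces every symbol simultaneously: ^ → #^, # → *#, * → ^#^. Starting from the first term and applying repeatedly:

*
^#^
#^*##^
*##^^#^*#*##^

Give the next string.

φ(*##^^#^*#*##^) expands symbol-by-symbol to ^#^ *# *# #^ #^ *# #^ ^#^ *# ^#^ *# *# #^; joining the 13 pieces gives the next term.

^#^*#*##^#^*##^^#^*#^#^*#*##^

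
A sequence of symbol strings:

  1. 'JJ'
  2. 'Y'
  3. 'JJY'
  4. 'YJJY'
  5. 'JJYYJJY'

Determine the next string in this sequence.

This is a Fibonacci-style word recurrence s(k) = s(k−2)·s(k−1): e.g. JJ·Y = JJY.
The next term joins YJJY and JJYYJJY.

YJJYJJYYJJY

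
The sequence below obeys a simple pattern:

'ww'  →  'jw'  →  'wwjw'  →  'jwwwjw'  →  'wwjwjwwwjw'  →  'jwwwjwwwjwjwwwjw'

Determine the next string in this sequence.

Each term (from the third on) is the two preceding terms concatenated in order: term 3 = ww·jw = wwjw.
So term 7 is wwjwjwwwjw·jwwwjwwwjwjwwwjw.

wwjwjwwwjwjwwwjwwwjwjwwwjw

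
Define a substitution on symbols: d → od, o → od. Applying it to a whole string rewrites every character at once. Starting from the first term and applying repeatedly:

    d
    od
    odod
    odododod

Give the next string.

Expanding odododod: o→od, d→od, o→od, d→od, o→od, d→od, o→od, d→od. Concatenated: od od od od od od od od.

odododododododod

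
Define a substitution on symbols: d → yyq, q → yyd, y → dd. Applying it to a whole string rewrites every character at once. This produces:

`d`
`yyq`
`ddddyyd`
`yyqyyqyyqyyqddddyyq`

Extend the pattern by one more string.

ddddyydddddyydddddyydddddyydyyqyyqyyqyyqddddyyd

φ(yyqyyqyyqyyqddddyyq) expands symbol-by-symbol to dd dd yyd dd dd yyd dd dd yyd dd dd yyd yyq yyq yyq yyq dd dd yyd; joining the 19 pieces gives the next term.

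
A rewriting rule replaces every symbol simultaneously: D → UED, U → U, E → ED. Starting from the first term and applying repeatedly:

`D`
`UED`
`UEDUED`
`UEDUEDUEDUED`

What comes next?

UEDUEDUEDUEDUEDUEDUEDUED

Expanding UEDUEDUEDUED: U→U, E→ED, D→UED, U→U, E→ED, D→UED, U→U, E→ED, D→UED, U→U, E→ED, D→UED. Concatenated: U ED UED U ED UED U ED UED U ED UED.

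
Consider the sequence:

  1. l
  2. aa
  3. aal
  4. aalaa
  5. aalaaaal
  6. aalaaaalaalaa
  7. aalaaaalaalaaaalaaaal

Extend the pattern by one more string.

This is a Fibonacci-style word recurrence s(k) = s(k−1)·s(k−2): e.g. aa·l = aal.
The next term joins aalaaaalaalaaaalaaaal and aalaaaalaalaa.

aalaaaalaalaaaalaaaalaalaaaalaalaa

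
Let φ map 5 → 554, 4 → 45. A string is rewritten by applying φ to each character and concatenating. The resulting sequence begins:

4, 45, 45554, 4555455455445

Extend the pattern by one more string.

φ(4555455455445) expands symbol-by-symbol to 45 554 554 554 45 554 554 45 554 554 45 45 554; joining the 13 pieces gives the next term.

4555455455445554554455545544545554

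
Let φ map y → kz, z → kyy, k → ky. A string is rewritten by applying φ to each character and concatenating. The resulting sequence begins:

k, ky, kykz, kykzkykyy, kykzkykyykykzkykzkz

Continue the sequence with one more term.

kykzkykyykykzkykzkzkykzkykyykykzkykyykykyy

Applying the rule to each of the 19 symbols of kykzkykyykykzkykzkz gives the pieces ky kz ky kyy ky kz ky kz kz ky kz ky kyy ky kz ky kyy ky kyy, which concatenate to the answer.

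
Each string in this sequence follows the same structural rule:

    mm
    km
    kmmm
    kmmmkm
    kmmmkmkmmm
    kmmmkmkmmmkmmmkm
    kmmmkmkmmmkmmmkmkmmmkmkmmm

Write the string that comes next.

This is a Fibonacci-style word recurrence s(k) = s(k−1)·s(k−2): e.g. km·mm = kmmm.
So term 8 is kmmmkmkmmmkmmmkmkmmmkmkmmm·kmmmkmkmmmkmmmkm.

kmmmkmkmmmkmmmkmkmmmkmkmmmkmmmkmkmmmkmmmkm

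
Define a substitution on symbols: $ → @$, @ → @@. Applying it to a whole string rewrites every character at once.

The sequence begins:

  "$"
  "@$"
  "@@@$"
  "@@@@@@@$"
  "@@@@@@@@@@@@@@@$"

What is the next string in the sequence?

φ(@@@@@@@@@@@@@@@$) expands symbol-by-symbol to @@ @@ @@ @@ @@ @@ @@ @@ @@ @@ @@ @@ @@ @@ @@ @$; joining the 16 pieces gives the next term.

@@@@@@@@@@@@@@@@@@@@@@@@@@@@@@@$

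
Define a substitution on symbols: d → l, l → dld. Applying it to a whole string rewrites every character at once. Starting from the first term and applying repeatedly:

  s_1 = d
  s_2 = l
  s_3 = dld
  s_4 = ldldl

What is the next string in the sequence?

dldldldldld

Expanding ldldl: l→dld, d→l, l→dld, d→l, l→dld. Concatenated: dld l dld l dld.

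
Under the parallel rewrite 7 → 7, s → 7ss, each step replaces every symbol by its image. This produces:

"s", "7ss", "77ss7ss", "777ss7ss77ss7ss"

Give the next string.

Rewriting the 15 symbols of 777ss7ss77ss7ss one by one yields 7 7 7 7ss 7ss 7 7ss 7ss 7 7 7ss 7ss 7 7ss 7ss; concatenated:

7777ss7ss77ss7ss777ss7ss77ss7ss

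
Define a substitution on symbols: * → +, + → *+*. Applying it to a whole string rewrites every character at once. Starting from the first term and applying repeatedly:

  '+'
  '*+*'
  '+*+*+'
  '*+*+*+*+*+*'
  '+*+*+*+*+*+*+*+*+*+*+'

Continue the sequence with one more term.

φ(+*+*+*+*+*+*+*+*+*+*+) expands symbol-by-symbol to *+* + *+* + *+* + *+* + *+* + *+* + *+* + *+* + *+* + *+* + *+*; joining the 21 pieces gives the next term.

*+*+*+*+*+*+*+*+*+*+*+*+*+*+*+*+*+*+*+*+*+*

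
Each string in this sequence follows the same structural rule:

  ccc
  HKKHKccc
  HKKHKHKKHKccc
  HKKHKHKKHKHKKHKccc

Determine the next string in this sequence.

The strings grow by a fixed prefix HKKHK each time.
So the next term is HKKHK·HKKHKHKKHKHKKHKccc.

HKKHKHKKHKHKKHKHKKHKccc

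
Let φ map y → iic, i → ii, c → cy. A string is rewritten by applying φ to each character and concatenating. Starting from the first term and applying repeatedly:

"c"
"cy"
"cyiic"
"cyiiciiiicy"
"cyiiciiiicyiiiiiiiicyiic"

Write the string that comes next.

Applying the rule to each of the 24 symbols of cyiiciiiicyiiiiiiiicyiic gives the pieces cy iic ii ii cy ii ii ii ii cy iic ii ii ii ii ii ii ii ii cy iic ii ii cy, which concatenate to the answer.

cyiiciiiicyiiiiiiiicyiiciiiiiiiiiiiiiiiicyiiciiiicy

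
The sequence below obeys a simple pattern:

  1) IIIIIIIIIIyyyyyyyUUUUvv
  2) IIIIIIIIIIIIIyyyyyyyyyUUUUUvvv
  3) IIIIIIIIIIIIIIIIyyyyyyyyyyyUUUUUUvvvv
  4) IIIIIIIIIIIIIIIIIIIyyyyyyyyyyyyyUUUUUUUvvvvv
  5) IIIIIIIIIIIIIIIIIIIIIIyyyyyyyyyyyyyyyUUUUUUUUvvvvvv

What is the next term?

Reading off run lengths: I runs 10, 13, 16, 19, 22; y runs 7, 9, 11, 13, 15; U runs 4, 5, 6, 7, 8; v runs 2, 3, 4, 5, 6 — each is linear in n, where the shown terms are n = 3, 4, 5, 6, 7.
Setting n = 8 gives 25, 17, 9, 7 characters in each block.

IIIIIIIIIIIIIIIIIIIIIIIIIyyyyyyyyyyyyyyyyyUUUUUUUUUvvvvvvv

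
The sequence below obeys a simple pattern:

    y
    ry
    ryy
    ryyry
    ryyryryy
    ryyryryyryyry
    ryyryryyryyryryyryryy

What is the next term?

ryyryryyryyryryyryryyryyryryyryyry

This is a Fibonacci-style word recurrence s(k) = s(k−1)·s(k−2): e.g. ry·y = ryy.
Continuing: ryyryryyryyryryyryryy · ryyryryyryyry gives term 8.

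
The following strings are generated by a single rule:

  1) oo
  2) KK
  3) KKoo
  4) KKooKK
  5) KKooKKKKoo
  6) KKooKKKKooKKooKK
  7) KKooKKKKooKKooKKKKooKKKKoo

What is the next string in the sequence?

This is a Fibonacci-style word recurrence s(k) = s(k−1)·s(k−2): e.g. KK·oo = KKoo.
Continuing: KKooKKKKooKKooKKKKooKKKKoo · KKooKKKKooKKooKK gives term 8.

KKooKKKKooKKooKKKKooKKKKooKKooKKKKooKKooKK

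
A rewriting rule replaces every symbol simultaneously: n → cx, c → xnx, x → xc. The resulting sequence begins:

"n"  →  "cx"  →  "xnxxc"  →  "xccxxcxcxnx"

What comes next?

xcxnxxnxxcxcxnxxcxnxxccxxc

Rewriting each symbol of xccxxcxcxnx: x→xc, c→xnx, c→xnx, x→xc, x→xc, c→xnx, x→xc, c→xnx, x→xc, n→cx, x→xc, which concatenates to xc xnx xnx xc xc xnx xc xnx xc cx xc.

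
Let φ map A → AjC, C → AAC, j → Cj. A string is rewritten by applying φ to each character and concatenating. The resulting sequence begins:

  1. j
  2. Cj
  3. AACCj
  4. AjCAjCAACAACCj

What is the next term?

Rewriting the 14 symbols of AjCAjCAACAACCj one by one yields AjC Cj AAC AjC Cj AAC AjC AjC AAC AjC AjC AAC AAC Cj; concatenated:

AjCCjAACAjCCjAACAjCAjCAACAjCAjCAACAACCj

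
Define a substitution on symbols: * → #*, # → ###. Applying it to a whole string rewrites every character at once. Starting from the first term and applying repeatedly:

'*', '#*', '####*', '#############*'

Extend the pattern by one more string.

########################################*

Applying the rule to each of the 14 symbols of #############* gives the pieces ### ### ### ### ### ### ### ### ### ### ### ### ### #*, which concatenate to the answer.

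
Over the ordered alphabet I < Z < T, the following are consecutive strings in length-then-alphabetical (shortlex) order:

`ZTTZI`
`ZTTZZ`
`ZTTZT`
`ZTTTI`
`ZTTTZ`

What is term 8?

Stepping forward 3 times from ZTTTZ: ZTTTZ → ZTTTT → TIIII, then the target.

TIIIZ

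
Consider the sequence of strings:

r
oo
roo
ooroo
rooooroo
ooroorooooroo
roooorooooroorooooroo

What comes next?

oorooroooorooroooorooooroorooooroo

Each term (from the third on) is the two preceding terms concatenated in order: term 3 = r·oo = roo.
Continuing: ooroorooooroo · roooorooooroorooooroo gives term 8.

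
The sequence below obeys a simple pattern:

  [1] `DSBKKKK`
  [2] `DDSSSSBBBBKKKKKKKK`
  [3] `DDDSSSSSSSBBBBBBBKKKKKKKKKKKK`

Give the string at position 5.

The n-th term is n D's then 3n-2 S's then 3n-2 B's then 4n K's (n = 1, 2, …).
At n = 5 the blocks have lengths 5, 13, 13, 20.

DDDDDSSSSSSSSSSSSSBBBBBBBBBBBBBKKKKKKKKKKKKKKKKKKKK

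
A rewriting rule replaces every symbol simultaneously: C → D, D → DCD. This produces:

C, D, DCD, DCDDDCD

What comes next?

Rewriting each symbol of DCDDDCD: D→DCD, C→D, D→DCD, D→DCD, D→DCD, C→D, D→DCD, which concatenates to DCD D DCD DCD DCD D DCD.

DCDDDCDDCDDCDDDCD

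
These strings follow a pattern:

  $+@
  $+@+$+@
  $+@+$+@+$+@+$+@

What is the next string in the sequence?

s(k+1) = s(k)·+·s(k) — each term doubles the last with '+' between the halves.
Doubling $+@+$+@+$+@+$+@ with '+' between the halves:

$+@+$+@+$+@+$+@+$+@+$+@+$+@+$+@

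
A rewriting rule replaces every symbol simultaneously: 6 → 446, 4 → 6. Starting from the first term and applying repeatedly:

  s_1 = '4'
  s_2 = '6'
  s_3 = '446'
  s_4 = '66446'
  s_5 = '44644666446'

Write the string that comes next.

664466644644644666446

Expanding 44644666446: 4→6, 4→6, 6→446, 4→6, 4→6, 6→446, 6→446, 6→446, 4→6, 4→6, 6→446. Concatenated: 6 6 446 6 6 446 446 446 6 6 446.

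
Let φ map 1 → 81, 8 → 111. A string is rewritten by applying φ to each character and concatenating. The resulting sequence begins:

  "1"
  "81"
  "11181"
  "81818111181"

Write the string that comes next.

Rewriting each symbol of 81818111181: 8→111, 1→81, 8→111, 1→81, 8→111, 1→81, 1→81, 1→81, 1→81, 8→111, 1→81, which concatenates to 111 81 111 81 111 81 81 81 81 111 81.

11181111811118181818111181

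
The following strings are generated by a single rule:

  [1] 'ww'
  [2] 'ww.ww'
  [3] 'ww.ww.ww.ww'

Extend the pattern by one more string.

Every step duplicates the string with '.' between the halves.
Doubling ww.ww.ww.ww with '.' between the halves:

ww.ww.ww.ww.ww.ww.ww.ww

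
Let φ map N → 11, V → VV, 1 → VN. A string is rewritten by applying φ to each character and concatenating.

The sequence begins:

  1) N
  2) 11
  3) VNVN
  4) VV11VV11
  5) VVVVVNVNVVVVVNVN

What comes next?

Applying the rule to each of the 16 symbols of VVVVVNVNVVVVVNVN gives the pieces VV VV VV VV VV 11 VV 11 VV VV VV VV VV 11 VV 11, which concatenate to the answer.

VVVVVVVVVV11VV11VVVVVVVVVV11VV11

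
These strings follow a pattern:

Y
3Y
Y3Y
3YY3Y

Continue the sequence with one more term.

Y3Y3YY3Y

This is a Fibonacci-style word recurrence s(k) = s(k−2)·s(k−1): e.g. Y·3Y = Y3Y.
So term 5 is Y3Y·3YY3Y.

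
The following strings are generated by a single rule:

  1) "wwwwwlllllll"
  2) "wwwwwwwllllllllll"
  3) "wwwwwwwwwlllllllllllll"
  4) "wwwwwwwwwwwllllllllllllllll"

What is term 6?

wwwwwwwwwwwwwwwllllllllllllllllllllll

The n-th term is 2n+1 w's then 3n+1 l's, where the shown terms are n = 2, 3, 4, 5.
Setting n = 7 gives 15, 22 characters in each block.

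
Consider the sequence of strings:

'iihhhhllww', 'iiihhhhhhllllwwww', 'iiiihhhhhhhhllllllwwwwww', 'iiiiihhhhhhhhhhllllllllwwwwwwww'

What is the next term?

Each string has the form i^{n+1} h^{2n+2} l^{2n} w^{2n} (n = 1, 2, …).
For the next term, n = 5, so the run lengths are 6, 12, 10, 10.

iiiiiihhhhhhhhhhhhllllllllllwwwwwwwwww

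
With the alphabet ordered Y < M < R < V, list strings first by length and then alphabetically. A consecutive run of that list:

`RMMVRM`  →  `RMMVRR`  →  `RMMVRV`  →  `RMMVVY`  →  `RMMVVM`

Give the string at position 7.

RMMVVV

Continuing the enumeration 2 steps past RMMVVM: RMMVVM → RMMVVR → (answer).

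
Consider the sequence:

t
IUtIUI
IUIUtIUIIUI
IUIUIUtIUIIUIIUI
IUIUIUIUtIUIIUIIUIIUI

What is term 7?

IUIUIUIUIUIUtIUIIUIIUIIUIIUIIUI

Each term wraps the previous one in IU on the left and IUI on the right.
From IUIUIUIUtIUIIUIIUIIUI, 2 further steps: IUIUIUIUtIUIIUIIUIIUI → IUIUIUIUIUtIUIIUIIUIIUIIUI → (answer).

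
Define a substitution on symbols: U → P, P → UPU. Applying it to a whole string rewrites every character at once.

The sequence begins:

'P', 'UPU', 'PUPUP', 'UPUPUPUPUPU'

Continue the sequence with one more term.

PUPUPUPUPUPUPUPUPUPUP

Rewriting each symbol of UPUPUPUPUPU: U→P, P→UPU, U→P, P→UPU, U→P, P→UPU, U→P, P→UPU, U→P, P→UPU, U→P, which concatenates to P UPU P UPU P UPU P UPU P UPU P.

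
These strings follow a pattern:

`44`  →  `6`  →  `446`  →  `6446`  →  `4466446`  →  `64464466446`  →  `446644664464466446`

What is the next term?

64464466446446644664464466446

This is a Fibonacci-style word recurrence s(k) = s(k−2)·s(k−1): e.g. 44·6 = 446.
Continuing: 64464466446 · 446644664464466446 gives term 8.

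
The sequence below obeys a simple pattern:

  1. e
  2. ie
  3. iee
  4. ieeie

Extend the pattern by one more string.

From term 3 onward, concatenate the last term with the second-to-last: ie·e = iee, iee·ie = ieeie, …
The next term joins ieeie and iee.

ieeieiee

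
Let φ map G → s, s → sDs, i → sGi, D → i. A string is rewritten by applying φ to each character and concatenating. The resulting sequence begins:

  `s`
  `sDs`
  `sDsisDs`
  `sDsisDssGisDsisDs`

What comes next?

sDsisDssGisDsisDssDsssGisDsisDssGisDsisDs

Replace each of the 17 characters of sDsisDssGisDsisDs in place — sDs i sDs sGi sDs i sDs sDs s sGi sDs i sDs sGi sDs i sDs — and concatenate.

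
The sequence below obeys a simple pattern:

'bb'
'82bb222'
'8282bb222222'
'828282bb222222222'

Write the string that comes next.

Each term wraps the previous one in 82 on the left and 222 on the right.
One more step from 828282bb222222222 gives the answer.

82828282bb222222222222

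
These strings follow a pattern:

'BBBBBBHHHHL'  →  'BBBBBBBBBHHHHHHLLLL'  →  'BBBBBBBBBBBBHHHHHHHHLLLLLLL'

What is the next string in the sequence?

BBBBBBBBBBBBBBBHHHHHHHHHHLLLLLLLLLL

The n-th term is 3n+3 B's then 2n+2 H's then 3n-2 L's (n = 1, 2, …).
For the next term, n = 4, so the run lengths are 15, 10, 10.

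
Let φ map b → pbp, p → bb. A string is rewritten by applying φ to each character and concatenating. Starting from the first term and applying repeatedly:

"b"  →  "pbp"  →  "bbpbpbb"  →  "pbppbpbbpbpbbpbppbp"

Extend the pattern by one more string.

Replace each of the 19 characters of pbppbpbbpbpbbpbppbp in place — bb pbp bb bb pbp bb pbp pbp bb pbp bb pbp pbp bb pbp bb bb pbp bb — and concatenate.

bbpbpbbbbpbpbbpbppbpbbpbpbbpbppbpbbpbpbbbbpbpbb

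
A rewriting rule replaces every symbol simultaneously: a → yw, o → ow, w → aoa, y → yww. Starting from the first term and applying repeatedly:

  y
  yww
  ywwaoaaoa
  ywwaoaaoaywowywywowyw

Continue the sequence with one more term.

Rewriting the 21 symbols of ywwaoaaoaywowywywowyw one by one yields yww aoa aoa yw ow yw yw ow yw yww aoa ow aoa yww aoa yww aoa ow aoa yww aoa; concatenated:

ywwaoaaoaywowywywowywywwaoaowaoaywwaoaywwaoaowaoaywwaoa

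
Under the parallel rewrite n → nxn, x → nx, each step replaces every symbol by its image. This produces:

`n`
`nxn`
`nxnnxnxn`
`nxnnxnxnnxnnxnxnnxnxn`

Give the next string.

nxnnxnxnnxnnxnxnnxnxnnxnnxnxnnxnnxnxnnxnxnnxnnxnxnnxnxn

φ(nxnnxnxnnxnnxnxnnxnxn) expands symbol-by-symbol to nxn nx nxn nxn nx nxn nx nxn nxn nx nxn nxn nx nxn nx nxn nxn nx nxn nx nxn; joining the 21 pieces gives the next term.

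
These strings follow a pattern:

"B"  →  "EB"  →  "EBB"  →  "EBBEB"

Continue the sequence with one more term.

EBBEBEBB

Each term (from the third on) is the previous term followed by the one before it: term 3 = EB·B = EBB.
So term 5 is EBBEB·EBB.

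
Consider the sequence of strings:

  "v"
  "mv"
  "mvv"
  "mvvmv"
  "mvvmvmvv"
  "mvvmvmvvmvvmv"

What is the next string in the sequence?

Each term (from the third on) is the previous term followed by the one before it: term 3 = mv·v = mvv.
So term 7 is mvvmvmvvmvvmv·mvvmvmvv.

mvvmvmvvmvvmvmvvmvmvv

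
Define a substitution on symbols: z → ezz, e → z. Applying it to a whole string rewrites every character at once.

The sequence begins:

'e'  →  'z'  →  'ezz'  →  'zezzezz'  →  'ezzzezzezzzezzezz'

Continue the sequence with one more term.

zezzezzezzzezzezzzezzezzezzzezzezzzezzezz

φ(ezzzezzezzzezzezz) expands symbol-by-symbol to z ezz ezz ezz z ezz ezz z ezz ezz ezz z ezz ezz z ezz ezz; joining the 17 pieces gives the next term.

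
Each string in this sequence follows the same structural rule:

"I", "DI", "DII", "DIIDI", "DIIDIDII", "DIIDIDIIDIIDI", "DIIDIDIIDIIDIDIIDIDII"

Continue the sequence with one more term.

DIIDIDIIDIIDIDIIDIDIIDIIDIDIIDIIDI

This is a Fibonacci-style word recurrence s(k) = s(k−1)·s(k−2): e.g. DI·I = DII.
The next term joins DIIDIDIIDIIDIDIIDIDII and DIIDIDIIDIIDI.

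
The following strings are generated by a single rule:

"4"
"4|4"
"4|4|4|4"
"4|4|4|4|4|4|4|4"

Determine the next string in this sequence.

Every step duplicates the string with '|' between the halves.
Doubling 4|4|4|4|4|4|4|4 with '|' between the halves:

4|4|4|4|4|4|4|4|4|4|4|4|4|4|4|4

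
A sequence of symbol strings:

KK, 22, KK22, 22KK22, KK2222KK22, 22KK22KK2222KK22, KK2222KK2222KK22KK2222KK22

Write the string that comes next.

22KK22KK2222KK22KK2222KK2222KK22KK2222KK22

From term 3 onward, concatenate the second-to-last term with the last: KK·22 = KK22, 22·KK22 = 22KK22, …
So term 8 is 22KK22KK2222KK22·KK2222KK2222KK22KK2222KK22.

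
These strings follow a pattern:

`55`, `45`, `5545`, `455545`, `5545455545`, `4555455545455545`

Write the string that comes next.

55454555454555455545455545

Each term (from the third on) is the two preceding terms concatenated in order: term 3 = 55·45 = 5545.
Continuing: 5545455545 · 4555455545455545 gives term 7.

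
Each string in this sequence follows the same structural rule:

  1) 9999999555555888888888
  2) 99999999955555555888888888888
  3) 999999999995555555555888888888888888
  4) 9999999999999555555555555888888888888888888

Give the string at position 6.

999999999999999995555555555555555888888888888888888888888

Term n consists of 2n+1 9's, followed by 2n 5's, followed by 3n 8's, where the shown terms are n = 3, 4, 5, 6.
For term 6, n = 8, so the run lengths are 17, 16, 24.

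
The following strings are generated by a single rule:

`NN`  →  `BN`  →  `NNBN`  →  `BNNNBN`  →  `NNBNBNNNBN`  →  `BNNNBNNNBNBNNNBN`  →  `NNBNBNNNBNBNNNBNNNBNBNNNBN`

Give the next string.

BNNNBNNNBNBNNNBNNNBNBNNNBNBNNNBNNNBNBNNNBN

From term 3 onward, concatenate the second-to-last term with the last: NN·BN = NNBN, BN·NNBN = BNNNBN, …
The next term joins BNNNBNNNBNBNNNBN and NNBNBNNNBNBNNNBNNNBNBNNNBN.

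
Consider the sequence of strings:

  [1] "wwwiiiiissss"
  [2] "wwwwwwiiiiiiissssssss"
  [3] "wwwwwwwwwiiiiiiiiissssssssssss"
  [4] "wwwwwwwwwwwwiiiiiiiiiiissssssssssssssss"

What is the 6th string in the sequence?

wwwwwwwwwwwwwwwwwwiiiiiiiiiiiiiiissssssssssssssssssssssss

The n-th term is 3n w's then 2n+3 i's then 4n s's (n = 1, 2, …).
At n = 6 the blocks have lengths 18, 15, 24.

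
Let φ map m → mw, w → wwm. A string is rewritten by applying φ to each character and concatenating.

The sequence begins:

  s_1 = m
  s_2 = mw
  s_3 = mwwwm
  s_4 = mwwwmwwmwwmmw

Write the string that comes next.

Rewriting the 13 symbols of mwwwmwwmwwmmw one by one yields mw wwm wwm wwm mw wwm wwm mw wwm wwm mw mw wwm; concatenated:

mwwwmwwmwwmmwwwmwwmmwwwmwwmmwmwwwm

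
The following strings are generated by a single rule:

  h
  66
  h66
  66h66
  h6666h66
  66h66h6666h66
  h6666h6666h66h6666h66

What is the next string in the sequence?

Each term (from the third on) is the two preceding terms concatenated in order: term 3 = h·66 = h66.
The next term joins 66h66h6666h66 and h6666h6666h66h6666h66.

66h66h6666h66h6666h6666h66h6666h66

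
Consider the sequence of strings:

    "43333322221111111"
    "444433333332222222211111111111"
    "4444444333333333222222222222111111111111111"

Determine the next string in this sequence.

Reading off run lengths: 4 runs 1, 4, 7; 3 runs 5, 7, 9; 2 runs 4, 8, 12; 1 runs 7, 11, 15 — each is linear in n (n = 1, 2, …).
For the next term, n = 4, so the run lengths are 10, 11, 16, 19.

44444444443333333333322222222222222221111111111111111111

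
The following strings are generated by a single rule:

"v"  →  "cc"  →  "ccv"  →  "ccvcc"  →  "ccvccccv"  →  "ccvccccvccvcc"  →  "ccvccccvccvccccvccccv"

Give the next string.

ccvccccvccvccccvccccvccvccccvccvcc

This is a Fibonacci-style word recurrence s(k) = s(k−1)·s(k−2): e.g. cc·v = ccv.
So term 8 is ccvccccvccvccccvccccv·ccvccccvccvcc.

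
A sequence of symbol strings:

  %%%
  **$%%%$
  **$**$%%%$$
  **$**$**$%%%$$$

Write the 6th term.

s(k+1) = **$·s(k)·$, so each term gains **$ as a prefix and $ as a suffix.
From **$**$**$%%%$$$, 2 further steps: **$**$**$%%%$$$ → **$**$**$**$%%%$$$$ → (answer).

**$**$**$**$**$%%%$$$$$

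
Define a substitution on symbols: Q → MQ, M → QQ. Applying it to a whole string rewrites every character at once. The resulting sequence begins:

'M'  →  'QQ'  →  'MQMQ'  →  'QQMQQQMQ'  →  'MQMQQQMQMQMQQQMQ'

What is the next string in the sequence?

Replace each of the 16 characters of MQMQQQMQMQMQQQMQ in place — QQ MQ QQ MQ MQ MQ QQ MQ QQ MQ QQ MQ MQ MQ QQ MQ — and concatenate.

QQMQQQMQMQMQQQMQQQMQQQMQMQMQQQMQ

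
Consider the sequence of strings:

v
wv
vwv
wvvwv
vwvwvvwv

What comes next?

wvvwvvwvwvvwv

From term 3 onward, concatenate the second-to-last term with the last: v·wv = vwv, wv·vwv = wvvwv, …
Continuing: wvvwv · vwvwvvwv gives term 6.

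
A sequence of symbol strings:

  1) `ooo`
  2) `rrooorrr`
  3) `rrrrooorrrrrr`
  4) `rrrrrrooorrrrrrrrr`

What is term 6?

rrrrrrrrrrooorrrrrrrrrrrrrrr

s(k+1) = rr·s(k)·rrr, so each term gains rr as a prefix and rrr as a suffix.
From rrrrrrooorrrrrrrrr, 2 further steps: rrrrrrooorrrrrrrrr → rrrrrrrrooorrrrrrrrrrrr → (answer).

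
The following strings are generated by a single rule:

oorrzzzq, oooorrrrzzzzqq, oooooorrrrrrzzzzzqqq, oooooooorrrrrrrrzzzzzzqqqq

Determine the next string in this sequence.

oooooooooorrrrrrrrrrzzzzzzzqqqqq

Reading off run lengths: o runs 2, 4, 6, 8; r runs 2, 4, 6, 8; z runs 3, 4, 5, 6; q runs 1, 2, 3, 4 — each is linear in n (n = 1, 2, …).
For the next term, n = 5, so the run lengths are 10, 10, 7, 5.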